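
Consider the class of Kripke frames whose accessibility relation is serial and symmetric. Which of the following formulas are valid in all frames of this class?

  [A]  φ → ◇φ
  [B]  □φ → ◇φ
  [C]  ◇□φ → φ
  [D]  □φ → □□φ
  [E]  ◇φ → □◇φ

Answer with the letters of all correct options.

B, C

(A) φ → ◇φ is the dual of axiom T, which corresponds to reflexivity. Such an R need not be reflexive — not valid.
(B) □φ → ◇φ is axiom D; it is valid on a frame exactly when R is serial. Every such R is serial, so valid.
(C) the dual of axiom B: valid iff R is symmetric. Every such R is symmetric — valid.
(D) □φ → □□φ is axiom 4; it is valid on a frame exactly when R is transitive. Such an R need not be transitive, so not valid.
(E) axiom 5: valid iff R is euclidean. Such an R need not be euclidean — not valid.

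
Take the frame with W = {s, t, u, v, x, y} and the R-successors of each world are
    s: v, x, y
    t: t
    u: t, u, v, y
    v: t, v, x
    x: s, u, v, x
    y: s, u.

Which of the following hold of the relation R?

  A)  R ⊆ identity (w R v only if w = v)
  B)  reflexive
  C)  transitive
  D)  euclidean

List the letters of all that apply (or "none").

(A) not ⊆ identity: s R v with s ≠ v.
(B) not reflexive: not s R s.
(C) not transitive: s R v and v R t but not s R t.
(D) not euclidean: s R v and s R y but not v R y.

none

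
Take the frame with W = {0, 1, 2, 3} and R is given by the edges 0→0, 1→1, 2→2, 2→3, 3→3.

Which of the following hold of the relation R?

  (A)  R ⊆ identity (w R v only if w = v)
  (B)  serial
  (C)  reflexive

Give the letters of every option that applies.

B, C

(A) not ⊆ identity: 2 R 3 with 2 ≠ 3.
(B) serial: every world has an R-successor.
(C) reflexive: each world relates to itself.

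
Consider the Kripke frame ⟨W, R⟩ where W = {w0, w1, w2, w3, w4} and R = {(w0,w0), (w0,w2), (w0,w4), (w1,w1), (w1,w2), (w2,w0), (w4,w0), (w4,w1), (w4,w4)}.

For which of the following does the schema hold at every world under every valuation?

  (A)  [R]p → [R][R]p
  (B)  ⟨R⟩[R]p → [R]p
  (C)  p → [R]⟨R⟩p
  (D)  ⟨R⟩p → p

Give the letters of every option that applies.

R is not symmetric: w1 R w2 but not w2 R w1.
R is not transitive: w0 R w4 and w4 R w1 but not w0 R w1.
R is not euclidean: w0 R w2 and w0 R w4 but not w2 R w4.
R is not a subset of the identity: w0 R w2 with w0 ≠ w2.
(A) [R]p → [R][R]p is axiom 4; it is valid on a frame exactly when R is transitive. R is not transitive, so not valid.
(B) ⟨R⟩[R]p → [R]p is the dual of axiom 5; it is valid on a frame exactly when R is euclidean. R is not euclidean, so not valid.
(C) axiom B: valid iff R is symmetric. R is not symmetric — not valid.
(D) ⟨R⟩p → p is valid only on frames where every R-edge is a self-loop. Here R ⊄ identity — not valid.

none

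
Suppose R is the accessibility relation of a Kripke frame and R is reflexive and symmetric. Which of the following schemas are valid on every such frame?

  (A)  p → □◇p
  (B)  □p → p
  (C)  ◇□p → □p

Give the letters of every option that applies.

A, B

Reflexive relations are serial.
(A) p → □◇p (axiom B) characterises the symmetric frames. Every such R is symmetric — valid.
(B) axiom T: valid iff R is reflexive. Every such R is reflexive — valid.
(C) ◇□p → □p is the dual of axiom 5, which corresponds to the euclidean property. Such an R need not be euclidean — not valid.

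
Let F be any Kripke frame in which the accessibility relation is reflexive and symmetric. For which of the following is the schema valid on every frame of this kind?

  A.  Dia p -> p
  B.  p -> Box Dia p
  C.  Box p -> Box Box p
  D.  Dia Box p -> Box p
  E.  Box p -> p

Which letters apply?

B, E

Reflexive relations are serial.
(A) Dia p -> p is valid only on frames where every R-edge is a self-loop. Such an R need not be a subset of the identity — not valid.
(B) p -> Box Dia p (axiom B) characterises the symmetric frames. Every such R is symmetric — valid.
(C) axiom 4: valid iff R is transitive. Such an R need not be transitive — not valid.
(D) the dual of axiom 5: valid iff R is euclidean. Such an R need not be euclidean — not valid.
(E) Box p -> p (axiom T) characterises the reflexive frames. Every such R is reflexive — valid.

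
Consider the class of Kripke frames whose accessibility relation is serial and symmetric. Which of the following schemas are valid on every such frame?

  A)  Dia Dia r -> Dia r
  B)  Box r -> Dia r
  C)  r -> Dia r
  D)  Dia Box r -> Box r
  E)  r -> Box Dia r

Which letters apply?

B, E

(A) the dual of axiom 4: valid iff R is transitive. Such an R need not be transitive — not valid.
(B) Box r -> Dia r (axiom D) characterises the serial frames. Every such R is serial — valid.
(C) r -> Dia r is the dual of axiom T, which corresponds to reflexivity. Such an R need not be reflexive — not valid.
(D) Dia Box r -> Box r (the dual of axiom 5) characterises the euclidean frames. Such an R need not be euclidean — not valid.
(E) axiom B: valid iff R is symmetric. Every such R is symmetric — valid.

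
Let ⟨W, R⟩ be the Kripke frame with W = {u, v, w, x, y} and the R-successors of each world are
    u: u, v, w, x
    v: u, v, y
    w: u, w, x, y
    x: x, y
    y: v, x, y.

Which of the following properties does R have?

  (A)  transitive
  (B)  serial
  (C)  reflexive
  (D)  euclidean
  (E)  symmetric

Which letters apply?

(A) not transitive: u R v and v R y but not u R y.
(B) serial: every world has an R-successor.
(C) reflexive: each world relates to itself.
(D) not euclidean: u R v and u R w but not v R w.
(E) not symmetric: u R x but not x R u.

B, C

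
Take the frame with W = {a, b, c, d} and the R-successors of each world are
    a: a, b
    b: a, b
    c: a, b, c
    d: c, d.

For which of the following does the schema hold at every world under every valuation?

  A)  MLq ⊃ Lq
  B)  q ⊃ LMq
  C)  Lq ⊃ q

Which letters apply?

R is reflexive: each world relates to itself.
R is not symmetric: c R a but not a R c.
R is not euclidean: c R a and c R c but not a R c.
(A) MLq ⊃ Lq (the dual of axiom 5) characterises the euclidean frames. R is not euclidean — not valid.
(B) axiom B: valid iff R is symmetric. R is not symmetric — not valid.
(C) Lq ⊃ q (axiom T) characterises the reflexive frames. R is reflexive — valid.

C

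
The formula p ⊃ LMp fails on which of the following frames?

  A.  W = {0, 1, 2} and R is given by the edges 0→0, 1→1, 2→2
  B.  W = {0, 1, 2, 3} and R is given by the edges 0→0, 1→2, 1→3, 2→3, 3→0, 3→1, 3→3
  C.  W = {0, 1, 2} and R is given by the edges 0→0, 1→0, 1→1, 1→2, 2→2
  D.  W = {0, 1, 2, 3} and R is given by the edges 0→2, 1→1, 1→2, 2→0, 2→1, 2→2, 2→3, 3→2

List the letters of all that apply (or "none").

The schema p ⊃ LMp is axiom B; it is valid on a frame iff R is symmetric.
(A) R is symmetric (every R-edge is matched by its reverse), so the schema is valid here.
(B) R is not symmetric (1 R 2 but not 2 R 1), so the schema fails here.
(C) R is not symmetric (1 R 0 but not 0 R 1), so the schema fails here.
(D) R is symmetric (every R-edge is matched by its reverse), so the schema is valid here.

B, C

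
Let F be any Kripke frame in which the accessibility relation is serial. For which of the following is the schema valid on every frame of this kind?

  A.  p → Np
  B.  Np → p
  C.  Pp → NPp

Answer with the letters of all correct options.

(A) p → Np is valid only on frames where every R-edge is a self-loop. Such an R need not be a subset of the identity — not valid.
(B) Np → p is axiom T; it is valid on a frame exactly when R is reflexive. Such an R need not be reflexive, so not valid.
(C) Pp → NPp is axiom 5; it is valid on a frame exactly when R is euclidean. Such an R need not be euclidean, so not valid.

none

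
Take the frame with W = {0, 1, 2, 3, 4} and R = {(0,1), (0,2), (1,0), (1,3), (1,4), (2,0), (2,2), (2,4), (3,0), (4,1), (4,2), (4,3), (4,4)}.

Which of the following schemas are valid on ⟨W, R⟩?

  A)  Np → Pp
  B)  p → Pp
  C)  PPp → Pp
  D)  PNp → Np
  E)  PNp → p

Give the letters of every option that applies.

A

R is not reflexive: not 0 R 0.
R is not symmetric: 1 R 3 but not 3 R 1.
R is not transitive: 0 R 1 and 1 R 0 but not 0 R 0.
R is not euclidean: 0 R 1 and 0 R 2 but not 1 R 2.
R is serial: every world has an R-successor.
(A) Np → Pp (axiom D) characterises the serial frames. R is serial — valid.
(B) the dual of axiom T: valid iff R is reflexive. R is not reflexive — not valid.
(C) PPp → Pp (the dual of axiom 4) characterises the transitive frames. R is not transitive — not valid.
(D) PNp → Np is the dual of axiom 5, which corresponds to the euclidean property. R is not euclidean — not valid.
(E) PNp → p (the dual of axiom B) characterises the symmetric frames. R is not symmetric — not valid.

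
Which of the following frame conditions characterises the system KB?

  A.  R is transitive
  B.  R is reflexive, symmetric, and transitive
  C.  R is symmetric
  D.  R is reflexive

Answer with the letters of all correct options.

(A) this class determines K4, not KB.
(B) this class determines S5, not KB.
(C) KB is sound and complete for exactly this class.
(D) this class determines T (= KT), not KB.

C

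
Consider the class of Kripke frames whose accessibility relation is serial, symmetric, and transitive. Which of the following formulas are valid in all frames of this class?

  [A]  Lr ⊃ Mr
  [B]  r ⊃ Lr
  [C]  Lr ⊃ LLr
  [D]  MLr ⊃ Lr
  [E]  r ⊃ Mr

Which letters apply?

A, C, D, E

A serial symmetric transitive relation is reflexive (take any v with uRv; symmetry gives vRu and transitivity gives uRu), hence an equivalence relation.
(A) Lr ⊃ Mr is axiom D, which corresponds to seriality. Every such R is serial — valid.
(B) r ⊃ Lr is equivalent to ◇p→p; it holds exactly when R ⊆ identity. Such an R need not be a subset of the identity — not valid.
(C) Lr ⊃ LLr (axiom 4) characterises the transitive frames. Every such R is transitive — valid.
(D) the dual of axiom 5: valid iff R is euclidean. Every such R is euclidean — valid.
(E) r ⊃ Mr (the dual of axiom T) characterises the reflexive frames. Every such R is reflexive — valid.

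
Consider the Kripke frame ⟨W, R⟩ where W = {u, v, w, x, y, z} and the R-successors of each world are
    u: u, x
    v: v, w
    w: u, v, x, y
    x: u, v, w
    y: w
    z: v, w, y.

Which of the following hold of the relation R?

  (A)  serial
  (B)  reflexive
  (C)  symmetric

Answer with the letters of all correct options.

A

(A) serial: every world has an R-successor.
(B) not reflexive: not w R w.
(C) not symmetric: w R u but not u R w.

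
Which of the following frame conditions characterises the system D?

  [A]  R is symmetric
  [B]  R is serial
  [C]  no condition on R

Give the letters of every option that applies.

B

(A) this class determines KB, not D.
(B) D is sound and complete for exactly this class.
(C) this class determines K, not D.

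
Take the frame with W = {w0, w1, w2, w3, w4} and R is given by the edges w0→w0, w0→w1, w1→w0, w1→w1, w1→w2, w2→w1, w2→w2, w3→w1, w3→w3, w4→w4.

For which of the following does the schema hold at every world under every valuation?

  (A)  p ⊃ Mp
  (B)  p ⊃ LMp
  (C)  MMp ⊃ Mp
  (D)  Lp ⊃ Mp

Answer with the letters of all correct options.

R is reflexive: each world relates to itself.
R is not symmetric: w3 R w1 but not w1 R w3.
R is not transitive: w0 R w1 and w1 R w2 but not w0 R w2.
R is serial: every world has an R-successor.
(A) p ⊃ Mp is the dual of axiom T, which corresponds to reflexivity. R is reflexive — valid.
(B) p ⊃ LMp (axiom B) characterises the symmetric frames. R is not symmetric — not valid.
(C) the dual of axiom 4: valid iff R is transitive. R is not transitive — not valid.
(D) Lp ⊃ Mp is axiom D; it is valid on a frame exactly when R is serial. R is serial, so valid.

A, D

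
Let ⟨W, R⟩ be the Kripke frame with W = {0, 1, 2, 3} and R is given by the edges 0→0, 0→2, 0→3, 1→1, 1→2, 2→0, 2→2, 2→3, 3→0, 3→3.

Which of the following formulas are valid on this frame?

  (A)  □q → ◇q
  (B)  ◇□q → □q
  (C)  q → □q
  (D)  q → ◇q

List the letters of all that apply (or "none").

R is reflexive: each world relates to itself.
R is not euclidean: 0 R 3 and 0 R 2 but not 3 R 2.
R is serial: every world has an R-successor.
R is not a subset of the identity: 0 R 2 with 0 ≠ 2.
(A) axiom D: valid iff R is serial. R is serial — valid.
(B) ◇□q → □q is the dual of axiom 5; it is valid on a frame exactly when R is euclidean. R is not euclidean, so not valid.
(C) q → □q is valid only on frames where every R-edge is a self-loop. Here R ⊄ identity — not valid.
(D) q → ◇q (the dual of axiom T) characterises the reflexive frames. R is reflexive — valid.

A, D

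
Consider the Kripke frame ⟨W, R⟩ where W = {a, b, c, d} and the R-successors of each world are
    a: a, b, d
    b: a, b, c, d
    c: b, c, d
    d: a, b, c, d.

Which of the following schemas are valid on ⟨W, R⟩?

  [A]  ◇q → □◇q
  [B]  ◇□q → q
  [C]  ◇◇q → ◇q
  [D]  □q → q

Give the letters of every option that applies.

R is reflexive: each world relates to itself.
R is symmetric: every R-edge is matched by its reverse.
R is not transitive: a R b and b R c but not a R c.
R is not euclidean: b R a and b R c but not a R c.
(A) ◇q → □◇q is axiom 5; it is valid on a frame exactly when R is euclidean. R is not euclidean, so not valid.
(B) ◇□q → q (the dual of axiom B) characterises the symmetric frames. R is symmetric — valid.
(C) the dual of axiom 4: valid iff R is transitive. R is not transitive — not valid.
(D) axiom T: valid iff R is reflexive. R is reflexive — valid.

B, D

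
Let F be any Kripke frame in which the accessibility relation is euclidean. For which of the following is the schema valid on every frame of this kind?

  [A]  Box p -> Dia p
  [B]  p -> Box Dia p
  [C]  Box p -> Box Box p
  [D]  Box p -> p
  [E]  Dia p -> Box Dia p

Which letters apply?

(A) axiom D: valid iff R is serial. Such an R need not be serial — not valid.
(B) p -> Box Dia p (axiom B) characterises the symmetric frames. Such an R need not be symmetric — not valid.
(C) Box p -> Box Box p is axiom 4; it is valid on a frame exactly when R is transitive. Such an R need not be transitive, so not valid.
(D) Box p -> p is axiom T, which corresponds to reflexivity. Such an R need not be reflexive — not valid.
(E) Dia p -> Box Dia p is axiom 5; it is valid on a frame exactly when R is euclidean. Every such R is euclidean, so valid.

E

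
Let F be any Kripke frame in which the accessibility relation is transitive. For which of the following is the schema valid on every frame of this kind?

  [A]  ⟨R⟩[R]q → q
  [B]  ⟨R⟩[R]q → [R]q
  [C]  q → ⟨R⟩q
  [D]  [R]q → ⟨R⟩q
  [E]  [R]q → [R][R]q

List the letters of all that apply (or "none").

E

(A) ⟨R⟩[R]q → q (the dual of axiom B) characterises the symmetric frames. Such an R need not be symmetric — not valid.
(B) the dual of axiom 5: valid iff R is euclidean. Such an R need not be euclidean — not valid.
(C) q → ⟨R⟩q is the dual of axiom T; it is valid on a frame exactly when R is reflexive. Such an R need not be reflexive, so not valid.
(D) [R]q → ⟨R⟩q is axiom D; it is valid on a frame exactly when R is serial. Such an R need not be serial, so not valid.
(E) [R]q → [R][R]q is axiom 4; it is valid on a frame exactly when R is transitive. Every such R is transitive, so valid.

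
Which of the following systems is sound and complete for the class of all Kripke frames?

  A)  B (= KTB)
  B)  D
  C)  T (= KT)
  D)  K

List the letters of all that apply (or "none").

(A) B (= KTB) is determined by the class of reflexive and symmetric frames.
(B) D is determined by the class of serial frames.
(C) T (= KT) is determined by the class of reflexive frames.
(D) K is determined by exactly this class.

D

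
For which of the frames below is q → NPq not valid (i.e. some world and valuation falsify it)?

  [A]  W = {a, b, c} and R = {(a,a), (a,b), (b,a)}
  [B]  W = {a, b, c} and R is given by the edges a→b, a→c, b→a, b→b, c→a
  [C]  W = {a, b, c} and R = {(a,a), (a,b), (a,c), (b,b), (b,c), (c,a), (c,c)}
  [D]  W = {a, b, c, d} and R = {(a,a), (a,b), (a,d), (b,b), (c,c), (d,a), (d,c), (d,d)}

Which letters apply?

C, D

The schema q → NPq is axiom B; it is valid on a frame iff R is symmetric.
(A) R is symmetric (every R-edge is matched by its reverse), so the schema is valid here.
(B) R is symmetric (every R-edge is matched by its reverse), so the schema is valid here.
(C) R is not symmetric (a R b but not b R a), so the schema fails here.
(D) R is not symmetric (a R b but not b R a), so the schema fails here.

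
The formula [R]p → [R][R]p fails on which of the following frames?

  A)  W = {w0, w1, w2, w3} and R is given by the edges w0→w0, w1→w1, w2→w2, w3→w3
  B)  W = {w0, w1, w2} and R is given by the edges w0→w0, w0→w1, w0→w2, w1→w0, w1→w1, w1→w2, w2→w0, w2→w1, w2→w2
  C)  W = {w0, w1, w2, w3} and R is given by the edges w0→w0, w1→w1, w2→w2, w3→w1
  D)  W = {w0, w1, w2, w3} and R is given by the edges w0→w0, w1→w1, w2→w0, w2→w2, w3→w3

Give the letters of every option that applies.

The schema [R]p → [R][R]p is axiom 4; it is valid on a frame iff R is transitive.
(A) R is transitive (R is closed under composition), so the schema is valid here.
(B) R is transitive (R is closed under composition), so the schema is valid here.
(C) R is transitive (R is closed under composition), so the schema is valid here.
(D) R is transitive (R is closed under composition), so the schema is valid here.

none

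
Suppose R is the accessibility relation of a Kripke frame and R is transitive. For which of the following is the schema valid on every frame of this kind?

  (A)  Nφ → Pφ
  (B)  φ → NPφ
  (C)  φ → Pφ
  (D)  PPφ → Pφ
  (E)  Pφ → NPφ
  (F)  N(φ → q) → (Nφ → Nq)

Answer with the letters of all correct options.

D, F

(A) axiom D: valid iff R is serial. Such an R need not be serial — not valid.
(B) φ → NPφ (axiom B) characterises the symmetric frames. Such an R need not be symmetric — not valid.
(C) φ → Pφ is the dual of axiom T; it is valid on a frame exactly when R is reflexive. Such an R need not be reflexive, so not valid.
(D) PPφ → Pφ is the dual of axiom 4; it is valid on a frame exactly when R is transitive. Every such R is transitive, so valid.
(E) Pφ → NPφ is axiom 5; it is valid on a frame exactly when R is euclidean. Such an R need not be euclidean, so not valid.
(F) N(φ → q) → (Nφ → Nq) is the K axiom; it holds on all frames — valid.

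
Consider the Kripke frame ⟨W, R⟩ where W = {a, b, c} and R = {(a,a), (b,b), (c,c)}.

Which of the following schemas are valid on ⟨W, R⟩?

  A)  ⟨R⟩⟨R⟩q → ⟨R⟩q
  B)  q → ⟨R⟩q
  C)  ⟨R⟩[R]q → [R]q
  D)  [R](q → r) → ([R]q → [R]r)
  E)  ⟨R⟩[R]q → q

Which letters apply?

A, B, C, D, E

R is reflexive: each world relates to itself.
R is symmetric: every R-edge is matched by its reverse.
R is transitive: R is closed under composition.
R is euclidean: any two R-successors of the same world are R-related.
(A) ⟨R⟩⟨R⟩q → ⟨R⟩q is the dual of axiom 4, which corresponds to transitivity. R is transitive — valid.
(B) q → ⟨R⟩q (the dual of axiom T) characterises the reflexive frames. R is reflexive — valid.
(C) ⟨R⟩[R]q → [R]q is the dual of axiom 5, which corresponds to the euclidean property. R is euclidean — valid.
(D) [R](q → r) → ([R]q → [R]r) is axiom K, valid on every Kripke frame — valid.
(E) ⟨R⟩[R]q → q is the dual of axiom B, which corresponds to symmetry. R is symmetric — valid.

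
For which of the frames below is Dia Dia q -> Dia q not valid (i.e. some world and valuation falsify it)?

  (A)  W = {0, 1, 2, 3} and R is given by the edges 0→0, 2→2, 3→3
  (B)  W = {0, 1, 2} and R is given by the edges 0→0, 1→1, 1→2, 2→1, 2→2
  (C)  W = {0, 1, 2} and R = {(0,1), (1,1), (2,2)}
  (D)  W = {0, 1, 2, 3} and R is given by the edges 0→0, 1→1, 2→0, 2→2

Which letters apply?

none

The schema Dia Dia q -> Dia q is the dual of axiom 4; it is valid on a frame iff R is transitive.
(A) R is transitive (R is closed under composition), so the schema is valid here.
(B) R is transitive (R is closed under composition), so the schema is valid here.
(C) R is transitive (R is closed under composition), so the schema is valid here.
(D) R is transitive (R is closed under composition), so the schema is valid here.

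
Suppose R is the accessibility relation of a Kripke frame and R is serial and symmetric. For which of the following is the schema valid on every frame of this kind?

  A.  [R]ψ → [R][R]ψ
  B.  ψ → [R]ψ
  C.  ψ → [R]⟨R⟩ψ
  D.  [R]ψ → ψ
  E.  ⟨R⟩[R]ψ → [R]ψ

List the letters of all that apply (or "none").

(A) [R]ψ → [R][R]ψ is axiom 4; it is valid on a frame exactly when R is transitive. Such an R need not be transitive, so not valid.
(B) ψ → [R]ψ (equivalent to ◇p→p) corresponds to R being a subset of the identity. Such an R need not be a subset of the identity, so not valid.
(C) ψ → [R]⟨R⟩ψ (axiom B) characterises the symmetric frames. Every such R is symmetric — valid.
(D) [R]ψ → ψ is axiom T; it is valid on a frame exactly when R is reflexive. Such an R need not be reflexive, so not valid.
(E) the dual of axiom 5: valid iff R is euclidean. Such an R need not be euclidean — not valid.

C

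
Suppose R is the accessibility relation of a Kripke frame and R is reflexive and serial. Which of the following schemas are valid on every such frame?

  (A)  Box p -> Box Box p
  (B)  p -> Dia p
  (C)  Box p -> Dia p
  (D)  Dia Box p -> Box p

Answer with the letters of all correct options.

(A) axiom 4: valid iff R is transitive. Such an R need not be transitive — not valid.
(B) p -> Dia p is the dual of axiom T, which corresponds to reflexivity. Every such R is reflexive — valid.
(C) Box p -> Dia p is axiom D, which corresponds to seriality. Every such R is serial — valid.
(D) the dual of axiom 5: valid iff R is euclidean. Such an R need not be euclidean — not valid.

B, C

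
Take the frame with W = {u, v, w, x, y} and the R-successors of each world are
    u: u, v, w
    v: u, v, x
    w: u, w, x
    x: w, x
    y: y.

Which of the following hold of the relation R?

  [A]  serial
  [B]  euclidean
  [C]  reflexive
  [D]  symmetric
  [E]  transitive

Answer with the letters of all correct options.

(A) serial: every world has an R-successor.
(B) not euclidean: u R v and u R w but not v R w.
(C) reflexive: each world relates to itself.
(D) not symmetric: v R x but not x R v.
(E) not transitive: u R v and v R x but not u R x.

A, C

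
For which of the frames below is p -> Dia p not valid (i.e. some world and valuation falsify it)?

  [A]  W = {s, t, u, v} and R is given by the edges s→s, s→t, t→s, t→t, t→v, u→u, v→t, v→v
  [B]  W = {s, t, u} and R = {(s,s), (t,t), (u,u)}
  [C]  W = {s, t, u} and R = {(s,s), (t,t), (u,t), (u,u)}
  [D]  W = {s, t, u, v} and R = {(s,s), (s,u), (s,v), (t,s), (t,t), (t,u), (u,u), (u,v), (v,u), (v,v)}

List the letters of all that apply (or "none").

The schema p -> Dia p is the dual of axiom T; it is valid on a frame iff R is reflexive.
(A) R is reflexive (each world relates to itself), so the schema is valid here.
(B) R is reflexive (each world relates to itself), so the schema is valid here.
(C) R is reflexive (each world relates to itself), so the schema is valid here.
(D) R is reflexive (each world relates to itself), so the schema is valid here.

none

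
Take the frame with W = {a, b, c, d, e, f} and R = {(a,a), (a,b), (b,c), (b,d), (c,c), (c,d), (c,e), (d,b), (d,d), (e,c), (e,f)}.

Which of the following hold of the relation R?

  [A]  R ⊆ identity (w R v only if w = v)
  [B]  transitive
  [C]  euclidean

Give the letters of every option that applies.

none

(A) not ⊆ identity: a R b with a ≠ b.
(B) not transitive: a R b and b R c but not a R c.
(C) not euclidean: a R b and a R a but not b R a.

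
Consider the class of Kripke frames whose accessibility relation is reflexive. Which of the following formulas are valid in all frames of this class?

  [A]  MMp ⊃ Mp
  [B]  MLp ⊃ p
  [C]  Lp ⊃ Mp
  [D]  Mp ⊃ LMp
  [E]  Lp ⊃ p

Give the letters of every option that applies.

C, E

A reflexive relation is serial.
(A) the dual of axiom 4: valid iff R is transitive. Such an R need not be transitive — not valid.
(B) MLp ⊃ p (the dual of axiom B) characterises the symmetric frames. Such an R need not be symmetric — not valid.
(C) Lp ⊃ Mp is axiom D; it is valid on a frame exactly when R is serial. Every such R is serial, so valid.
(D) Mp ⊃ LMp is axiom 5; it is valid on a frame exactly when R is euclidean. Such an R need not be euclidean, so not valid.
(E) Lp ⊃ p is axiom T, which corresponds to reflexivity. Every such R is reflexive — valid.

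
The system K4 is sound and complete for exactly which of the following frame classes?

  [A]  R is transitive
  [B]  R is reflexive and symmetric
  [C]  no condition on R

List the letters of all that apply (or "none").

A

(A) K4 is sound and complete for exactly this class.
(B) this class determines B (= KTB), not K4.
(C) this class determines K, not K4.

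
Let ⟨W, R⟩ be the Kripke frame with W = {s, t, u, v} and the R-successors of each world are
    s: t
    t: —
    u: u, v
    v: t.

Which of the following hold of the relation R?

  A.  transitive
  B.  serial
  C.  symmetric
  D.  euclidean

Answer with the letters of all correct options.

none

(A) not transitive: u R v and v R t but not u R t.
(B) not serial: t has no R-successor.
(C) not symmetric: s R t but not t R s.
(D) not euclidean: u R v and u R u but not v R u.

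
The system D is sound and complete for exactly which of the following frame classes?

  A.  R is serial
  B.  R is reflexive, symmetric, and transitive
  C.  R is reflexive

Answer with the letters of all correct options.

(A) D is sound and complete for exactly this class.
(B) this class determines S5, not D.
(C) this class determines T (= KT), not D.

A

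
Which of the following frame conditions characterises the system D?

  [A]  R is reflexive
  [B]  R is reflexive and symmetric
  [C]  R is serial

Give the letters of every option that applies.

(A) this class determines T (= KT), not D.
(B) this class determines B (= KTB), not D.
(C) D is sound and complete for exactly this class.

C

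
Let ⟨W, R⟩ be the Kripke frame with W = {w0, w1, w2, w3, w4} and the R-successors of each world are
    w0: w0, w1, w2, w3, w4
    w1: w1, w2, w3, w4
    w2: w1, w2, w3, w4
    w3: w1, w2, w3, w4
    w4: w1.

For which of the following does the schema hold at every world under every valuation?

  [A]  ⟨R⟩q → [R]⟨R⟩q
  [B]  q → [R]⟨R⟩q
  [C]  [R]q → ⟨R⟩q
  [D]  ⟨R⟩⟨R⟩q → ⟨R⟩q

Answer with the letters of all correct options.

R is not symmetric: w0 R w1 but not w1 R w0.
R is not transitive: w4 R w1 and w1 R w2 but not w4 R w2.
R is not euclidean: w0 R w1 and w0 R w0 but not w1 R w0.
R is serial: every world has an R-successor.
(A) axiom 5: valid iff R is euclidean. R is not euclidean — not valid.
(B) axiom B: valid iff R is symmetric. R is not symmetric — not valid.
(C) [R]q → ⟨R⟩q is axiom D, which corresponds to seriality. R is serial — valid.
(D) the dual of axiom 4: valid iff R is transitive. R is not transitive — not valid.

C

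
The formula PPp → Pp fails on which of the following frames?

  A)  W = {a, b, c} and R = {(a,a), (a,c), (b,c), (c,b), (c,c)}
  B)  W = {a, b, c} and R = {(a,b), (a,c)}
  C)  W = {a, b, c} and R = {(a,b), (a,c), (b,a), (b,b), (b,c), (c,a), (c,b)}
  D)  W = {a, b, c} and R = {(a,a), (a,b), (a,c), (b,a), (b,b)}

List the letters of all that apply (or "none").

A, C, D

The schema PPp → Pp is the dual of axiom 4; it is valid on a frame iff R is transitive.
(A) R is not transitive (a R c and c R b but not a R b), so the schema fails here.
(B) R is transitive (R is closed under composition), so the schema is valid here.
(C) R is not transitive (a R b and b R a but not a R a), so the schema fails here.
(D) R is not transitive (b R a and a R c but not b R c), so the schema fails here.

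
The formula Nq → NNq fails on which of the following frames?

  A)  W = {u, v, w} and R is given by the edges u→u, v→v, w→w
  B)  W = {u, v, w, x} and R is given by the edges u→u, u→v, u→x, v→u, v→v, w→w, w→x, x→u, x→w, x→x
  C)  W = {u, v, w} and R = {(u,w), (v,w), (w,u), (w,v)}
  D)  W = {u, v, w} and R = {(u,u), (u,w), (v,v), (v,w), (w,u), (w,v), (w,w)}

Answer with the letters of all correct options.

The schema Nq → NNq is axiom 4; it is valid on a frame iff R is transitive.
(A) R is transitive (R is closed under composition), so the schema is valid here.
(B) R is not transitive (u R x and x R w but not u R w), so the schema fails here.
(C) R is not transitive (u R w and w R u but not u R u), so the schema fails here.
(D) R is not transitive (u R w and w R v but not u R v), so the schema fails here.

B, C, D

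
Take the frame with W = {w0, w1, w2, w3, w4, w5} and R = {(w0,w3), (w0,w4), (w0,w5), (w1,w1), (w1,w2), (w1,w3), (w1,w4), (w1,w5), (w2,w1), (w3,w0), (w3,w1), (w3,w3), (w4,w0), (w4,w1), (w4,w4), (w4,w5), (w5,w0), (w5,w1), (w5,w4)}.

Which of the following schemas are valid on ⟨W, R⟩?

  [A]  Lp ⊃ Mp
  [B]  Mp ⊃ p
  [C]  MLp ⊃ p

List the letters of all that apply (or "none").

A, C

R is symmetric: every R-edge is matched by its reverse.
R is serial: every world has an R-successor.
R is not a subset of the identity: w0 R w3 with w0 ≠ w3.
(A) Lp ⊃ Mp is axiom D, which corresponds to seriality. R is serial — valid.
(B) Mp ⊃ p (the converse of T) corresponds to R being a subset of the identity. Here R ⊄ identity, so not valid.
(C) MLp ⊃ p is the dual of axiom B; it is valid on a frame exactly when R is symmetric. R is symmetric, so valid.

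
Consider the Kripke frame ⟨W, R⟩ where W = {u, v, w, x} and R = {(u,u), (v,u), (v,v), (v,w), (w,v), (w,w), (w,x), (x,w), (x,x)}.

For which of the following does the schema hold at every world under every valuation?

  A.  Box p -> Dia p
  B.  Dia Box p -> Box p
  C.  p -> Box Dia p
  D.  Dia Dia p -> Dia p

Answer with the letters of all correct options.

A

R is not symmetric: v R u but not u R v.
R is not transitive: v R w and w R x but not v R x.
R is not euclidean: v R u and v R v but not u R v.
R is serial: every world has an R-successor.
(A) Box p -> Dia p is axiom D; it is valid on a frame exactly when R is serial. R is serial, so valid.
(B) the dual of axiom 5: valid iff R is euclidean. R is not euclidean — not valid.
(C) p -> Box Dia p (axiom B) characterises the symmetric frames. R is not symmetric — not valid.
(D) Dia Dia p -> Dia p (the dual of axiom 4) characterises the transitive frames. R is not transitive — not valid.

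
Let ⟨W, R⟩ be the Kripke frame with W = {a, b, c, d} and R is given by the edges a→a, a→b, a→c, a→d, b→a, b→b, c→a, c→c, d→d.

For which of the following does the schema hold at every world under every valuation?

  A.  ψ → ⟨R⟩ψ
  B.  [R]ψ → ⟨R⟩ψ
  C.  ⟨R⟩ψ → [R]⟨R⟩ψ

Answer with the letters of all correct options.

R is reflexive: each world relates to itself.
R is not euclidean: a R b and a R c but not b R c.
R is serial: every world has an R-successor.
(A) ψ → ⟨R⟩ψ (the dual of axiom T) characterises the reflexive frames. R is reflexive — valid.
(B) [R]ψ → ⟨R⟩ψ is axiom D, which corresponds to seriality. R is serial — valid.
(C) ⟨R⟩ψ → [R]⟨R⟩ψ (axiom 5) characterises the euclidean frames. R is not euclidean — not valid.

A, B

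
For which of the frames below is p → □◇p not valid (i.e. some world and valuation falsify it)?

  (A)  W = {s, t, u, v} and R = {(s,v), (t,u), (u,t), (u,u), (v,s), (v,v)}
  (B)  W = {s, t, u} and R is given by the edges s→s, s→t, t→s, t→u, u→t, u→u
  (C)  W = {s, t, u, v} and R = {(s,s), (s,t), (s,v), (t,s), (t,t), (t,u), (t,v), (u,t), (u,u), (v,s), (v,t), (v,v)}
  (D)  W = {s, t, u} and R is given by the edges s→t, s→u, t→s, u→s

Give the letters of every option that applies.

The schema p → □◇p is axiom B; it is valid on a frame iff R is symmetric.
(A) R is symmetric (every R-edge is matched by its reverse), so the schema is valid here.
(B) R is symmetric (every R-edge is matched by its reverse), so the schema is valid here.
(C) R is symmetric (every R-edge is matched by its reverse), so the schema is valid here.
(D) R is symmetric (every R-edge is matched by its reverse), so the schema is valid here.

none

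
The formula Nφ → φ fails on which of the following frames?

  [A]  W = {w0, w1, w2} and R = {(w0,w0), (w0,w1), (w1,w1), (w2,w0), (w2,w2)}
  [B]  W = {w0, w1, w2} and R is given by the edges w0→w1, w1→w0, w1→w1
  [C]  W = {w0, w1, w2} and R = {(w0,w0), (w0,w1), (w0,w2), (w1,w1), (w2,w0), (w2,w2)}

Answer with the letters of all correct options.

B

The schema Nφ → φ is axiom T; it is valid on a frame iff R is reflexive.
(A) R is reflexive (each world relates to itself), so the schema is valid here.
(B) R is not reflexive (not w0 R w0), so the schema fails here.
(C) R is reflexive (each world relates to itself), so the schema is valid here.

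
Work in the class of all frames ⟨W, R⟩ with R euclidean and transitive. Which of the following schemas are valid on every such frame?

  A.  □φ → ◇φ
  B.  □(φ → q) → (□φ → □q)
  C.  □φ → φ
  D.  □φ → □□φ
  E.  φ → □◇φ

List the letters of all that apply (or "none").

(A) □φ → ◇φ is axiom D; it is valid on a frame exactly when R is serial. Such an R need not be serial, so not valid.
(B) this is just K, valid on every normal frame.
(C) □φ → φ (axiom T) characterises the reflexive frames. Such an R need not be reflexive — not valid.
(D) □φ → □□φ (axiom 4) characterises the transitive frames. Every such R is transitive — valid.
(E) φ → □◇φ is axiom B, which corresponds to symmetry. Such an R need not be symmetric — not valid.

B, D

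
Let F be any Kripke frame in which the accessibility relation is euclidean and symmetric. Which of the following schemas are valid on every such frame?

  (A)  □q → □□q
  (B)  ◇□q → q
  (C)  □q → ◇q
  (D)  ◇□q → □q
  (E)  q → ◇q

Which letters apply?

A, B, D

A symmetric euclidean relation is transitive (uRv and vRw give vRu by symmetry, then uRw by the euclidean condition, applied at v).
(A) □q → □□q (axiom 4) characterises the transitive frames. Every such R is transitive — valid.
(B) ◇□q → q is the dual of axiom B, which corresponds to symmetry. Every such R is symmetric — valid.
(C) □q → ◇q is axiom D, which corresponds to seriality. Such an R need not be serial — not valid.
(D) ◇□q → □q (the dual of axiom 5) characterises the euclidean frames. Every such R is euclidean — valid.
(E) the dual of axiom T: valid iff R is reflexive. Such an R need not be reflexive — not valid.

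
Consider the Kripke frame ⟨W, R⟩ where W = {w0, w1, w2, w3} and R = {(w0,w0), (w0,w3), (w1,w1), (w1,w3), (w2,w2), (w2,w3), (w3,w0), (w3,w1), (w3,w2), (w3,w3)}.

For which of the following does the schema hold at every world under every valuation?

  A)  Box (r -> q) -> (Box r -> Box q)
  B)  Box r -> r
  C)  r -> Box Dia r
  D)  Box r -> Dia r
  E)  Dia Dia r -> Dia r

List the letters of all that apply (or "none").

A, B, C, D

R is reflexive: each world relates to itself.
R is symmetric: every R-edge is matched by its reverse.
R is not transitive: w0 R w3 and w3 R w1 but not w0 R w1.
R is serial: every world has an R-successor.
(A) Box (r -> q) -> (Box r -> Box q) is the K axiom; it holds on all frames — valid.
(B) axiom T: valid iff R is reflexive. R is reflexive — valid.
(C) r -> Box Dia r (axiom B) characterises the symmetric frames. R is symmetric — valid.
(D) Box r -> Dia r (axiom D) characterises the serial frames. R is serial — valid.
(E) Dia Dia r -> Dia r is the dual of axiom 4, which corresponds to transitivity. R is not transitive — not valid.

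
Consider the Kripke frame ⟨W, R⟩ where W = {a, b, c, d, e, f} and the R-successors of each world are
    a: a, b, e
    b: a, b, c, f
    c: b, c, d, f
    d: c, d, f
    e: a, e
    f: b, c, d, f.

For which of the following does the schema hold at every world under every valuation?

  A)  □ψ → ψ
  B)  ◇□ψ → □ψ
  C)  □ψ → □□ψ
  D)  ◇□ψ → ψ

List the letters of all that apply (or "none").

R is reflexive: each world relates to itself.
R is symmetric: every R-edge is matched by its reverse.
R is not transitive: a R b and b R c but not a R c.
R is not euclidean: a R b and a R e but not b R e.
(A) □ψ → ψ is axiom T, which corresponds to reflexivity. R is reflexive — valid.
(B) ◇□ψ → □ψ is the dual of axiom 5, which corresponds to the euclidean property. R is not euclidean — not valid.
(C) □ψ → □□ψ is axiom 4; it is valid on a frame exactly when R is transitive. R is not transitive, so not valid.
(D) ◇□ψ → ψ is the dual of axiom B, which corresponds to symmetry. R is symmetric — valid.

A, D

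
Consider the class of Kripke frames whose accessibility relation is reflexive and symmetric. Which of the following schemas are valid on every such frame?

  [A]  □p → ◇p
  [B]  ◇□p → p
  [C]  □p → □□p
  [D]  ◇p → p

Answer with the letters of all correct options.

A, B

Reflexive relations are serial.
(A) □p → ◇p is axiom D; it is valid on a frame exactly when R is serial. Every such R is serial, so valid.
(B) ◇□p → p is the dual of axiom B, which corresponds to symmetry. Every such R is symmetric — valid.
(C) □p → □□p is axiom 4; it is valid on a frame exactly when R is transitive. Such an R need not be transitive, so not valid.
(D) ◇p → p is the converse of T; it holds exactly when R ⊆ identity. Such an R need not be a subset of the identity — not valid.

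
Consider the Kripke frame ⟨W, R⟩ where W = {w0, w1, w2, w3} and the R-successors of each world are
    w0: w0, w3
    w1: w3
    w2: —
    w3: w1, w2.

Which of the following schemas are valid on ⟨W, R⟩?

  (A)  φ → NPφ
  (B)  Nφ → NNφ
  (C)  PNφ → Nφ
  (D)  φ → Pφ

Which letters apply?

R is not reflexive: not w1 R w1.
R is not symmetric: w0 R w3 but not w3 R w0.
R is not transitive: w0 R w3 and w3 R w1 but not w0 R w1.
R is not euclidean: w0 R w3 and w0 R w0 but not w3 R w0.
(A) axiom B: valid iff R is symmetric. R is not symmetric — not valid.
(B) Nφ → NNφ (axiom 4) characterises the transitive frames. R is not transitive — not valid.
(C) PNφ → Nφ is the dual of axiom 5; it is valid on a frame exactly when R is euclidean. R is not euclidean, so not valid.
(D) φ → Pφ (the dual of axiom T) characterises the reflexive frames. R is not reflexive — not valid.

none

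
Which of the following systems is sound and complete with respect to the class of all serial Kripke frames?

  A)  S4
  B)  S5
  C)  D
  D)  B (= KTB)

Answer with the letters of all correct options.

(A) S4 is determined by the class of reflexive and transitive frames.
(B) S5 is determined by the class of reflexive, symmetric, and transitive frames.
(C) D is determined by exactly this class.
(D) B (= KTB) is determined by the class of reflexive and symmetric frames.

C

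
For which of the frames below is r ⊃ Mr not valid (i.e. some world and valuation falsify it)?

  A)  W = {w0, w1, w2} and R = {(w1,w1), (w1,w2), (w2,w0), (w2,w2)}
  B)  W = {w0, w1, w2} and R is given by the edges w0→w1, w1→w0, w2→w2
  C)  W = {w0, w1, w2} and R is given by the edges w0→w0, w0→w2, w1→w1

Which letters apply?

The schema r ⊃ Mr is the dual of axiom T; it is valid on a frame iff R is reflexive.
(A) R is not reflexive (not w0 R w0), so the schema fails here.
(B) R is not reflexive (not w0 R w0), so the schema fails here.
(C) R is not reflexive (not w2 R w2), so the schema fails here.

A, B, C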